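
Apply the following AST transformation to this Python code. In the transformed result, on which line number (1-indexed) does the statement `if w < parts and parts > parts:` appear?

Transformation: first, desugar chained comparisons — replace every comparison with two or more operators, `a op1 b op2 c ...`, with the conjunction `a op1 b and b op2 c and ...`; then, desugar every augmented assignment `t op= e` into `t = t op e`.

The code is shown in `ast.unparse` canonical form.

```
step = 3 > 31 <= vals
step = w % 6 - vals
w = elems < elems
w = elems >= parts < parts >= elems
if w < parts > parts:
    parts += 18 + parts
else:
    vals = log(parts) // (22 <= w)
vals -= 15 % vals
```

Transformed code:
step = 3 > 31 and 31 <= vals
step = w % 6 - vals
w = elems < elems
w = elems >= parts and parts < parts and (parts >= elems)
if w < parts and parts > parts:
    parts = parts + (18 + parts)
else:
    vals = log(parts) // (22 <= w)
vals = vals - 15 % vals

5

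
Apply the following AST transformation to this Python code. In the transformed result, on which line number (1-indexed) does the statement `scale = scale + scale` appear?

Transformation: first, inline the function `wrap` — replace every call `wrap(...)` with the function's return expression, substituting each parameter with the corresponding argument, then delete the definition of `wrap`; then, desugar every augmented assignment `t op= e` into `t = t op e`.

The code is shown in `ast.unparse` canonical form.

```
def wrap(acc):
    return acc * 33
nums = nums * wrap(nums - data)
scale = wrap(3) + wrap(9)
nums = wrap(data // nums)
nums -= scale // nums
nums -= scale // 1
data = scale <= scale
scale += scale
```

Transformed code:
nums = nums * ((nums - data) * 33)
scale = 3 * 33 + 9 * 33
nums = data // nums * 33
nums = nums - scale // nums
nums = nums - scale // 1
data = scale <= scale
scale = scale + scale

7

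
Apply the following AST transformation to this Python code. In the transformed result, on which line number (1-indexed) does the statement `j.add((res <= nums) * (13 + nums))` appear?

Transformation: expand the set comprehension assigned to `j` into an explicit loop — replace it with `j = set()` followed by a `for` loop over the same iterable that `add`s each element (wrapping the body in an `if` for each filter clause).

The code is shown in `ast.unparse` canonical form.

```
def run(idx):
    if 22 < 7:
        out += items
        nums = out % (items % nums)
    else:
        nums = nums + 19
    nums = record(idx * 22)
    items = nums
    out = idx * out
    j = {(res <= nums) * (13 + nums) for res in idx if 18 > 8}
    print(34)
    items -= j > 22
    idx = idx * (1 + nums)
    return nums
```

Transformed code:
def run(idx):
    if 22 < 7:
        out += items
        nums = out % (items % nums)
    else:
        nums = nums + 19
    nums = record(idx * 22)
    items = nums
    out = idx * out
    j = set()
    for res in idx:
        if 18 > 8:
            j.add((res <= nums) * (13 + nums))
    print(34)
    items -= j > 22
    idx = idx * (1 + nums)
    return nums

13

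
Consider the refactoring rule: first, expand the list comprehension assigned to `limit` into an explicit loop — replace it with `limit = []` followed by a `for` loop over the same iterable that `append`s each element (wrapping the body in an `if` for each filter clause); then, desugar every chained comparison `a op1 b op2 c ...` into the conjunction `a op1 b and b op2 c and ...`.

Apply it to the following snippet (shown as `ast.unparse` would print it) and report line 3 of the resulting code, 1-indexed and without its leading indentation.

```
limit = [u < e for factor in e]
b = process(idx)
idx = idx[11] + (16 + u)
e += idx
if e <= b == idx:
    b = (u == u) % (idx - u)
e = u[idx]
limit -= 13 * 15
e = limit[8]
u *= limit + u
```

limit.append(u < e)

Transformed code:
limit = []
for factor in e:
    limit.append(u < e)
b = process(idx)
idx = idx[11] + (16 + u)
e += idx
if e <= b and b == idx:
    b = (u == u) % (idx - u)
e = u[idx]
limit -= 13 * 15
e = limit[8]
u *= limit + u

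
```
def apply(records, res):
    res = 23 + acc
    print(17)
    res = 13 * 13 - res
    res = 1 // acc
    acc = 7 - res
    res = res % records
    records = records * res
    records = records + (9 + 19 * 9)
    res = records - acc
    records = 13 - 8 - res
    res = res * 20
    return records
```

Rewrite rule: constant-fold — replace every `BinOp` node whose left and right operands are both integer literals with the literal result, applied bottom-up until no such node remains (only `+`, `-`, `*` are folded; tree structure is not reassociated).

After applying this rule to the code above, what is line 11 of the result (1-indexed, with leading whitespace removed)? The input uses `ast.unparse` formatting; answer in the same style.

Transformed code:
def apply(records, res):
    res = 23 + acc
    print(17)
    res = 169 - res
    res = 1 // acc
    acc = 7 - res
    res = res % records
    records = records * res
    records = records + 180
    res = records - acc
    records = 5 - res
    res = res * 20
    return records

records = 5 - res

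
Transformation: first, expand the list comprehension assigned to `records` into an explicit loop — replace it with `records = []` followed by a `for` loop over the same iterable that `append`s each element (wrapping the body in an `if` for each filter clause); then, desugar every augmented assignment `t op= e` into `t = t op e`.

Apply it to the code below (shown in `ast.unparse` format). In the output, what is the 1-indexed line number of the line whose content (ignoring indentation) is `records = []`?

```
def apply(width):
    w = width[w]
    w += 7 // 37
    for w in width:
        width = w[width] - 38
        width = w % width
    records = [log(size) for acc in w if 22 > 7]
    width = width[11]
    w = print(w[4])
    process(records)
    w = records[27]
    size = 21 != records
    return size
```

7

Transformed code:
def apply(width):
    w = width[w]
    w = w + 7 // 37
    for w in width:
        width = w[width] - 38
        width = w % width
    records = []
    for acc in w:
        if 22 > 7:
            records.append(log(size))
    width = width[11]
    w = print(w[4])
    process(records)
    w = records[27]
    size = 21 != records
    return size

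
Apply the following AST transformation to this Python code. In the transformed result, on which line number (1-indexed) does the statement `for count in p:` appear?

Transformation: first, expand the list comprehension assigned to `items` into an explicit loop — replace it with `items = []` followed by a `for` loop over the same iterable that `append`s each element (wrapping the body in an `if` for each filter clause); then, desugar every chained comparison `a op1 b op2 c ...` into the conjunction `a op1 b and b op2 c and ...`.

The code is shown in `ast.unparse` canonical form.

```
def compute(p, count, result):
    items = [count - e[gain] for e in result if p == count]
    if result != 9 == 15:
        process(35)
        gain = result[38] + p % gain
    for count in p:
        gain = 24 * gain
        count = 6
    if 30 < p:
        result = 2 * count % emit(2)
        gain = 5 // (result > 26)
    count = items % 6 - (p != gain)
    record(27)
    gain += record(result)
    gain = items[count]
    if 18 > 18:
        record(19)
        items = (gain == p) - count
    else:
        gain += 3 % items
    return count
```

Transformed code:
def compute(p, count, result):
    items = []
    for e in result:
        if p == count:
            items.append(count - e[gain])
    if result != 9 and 9 == 15:
        process(35)
        gain = result[38] + p % gain
    for count in p:
        gain = 24 * gain
        count = 6
    if 30 < p:
        result = 2 * count % emit(2)
        gain = 5 // (result > 26)
    count = items % 6 - (p != gain)
    record(27)
    gain += record(result)
    gain = items[count]
    if 18 > 18:
        record(19)
        items = (gain == p) - count
    else:
        gain += 3 % items
    return count

9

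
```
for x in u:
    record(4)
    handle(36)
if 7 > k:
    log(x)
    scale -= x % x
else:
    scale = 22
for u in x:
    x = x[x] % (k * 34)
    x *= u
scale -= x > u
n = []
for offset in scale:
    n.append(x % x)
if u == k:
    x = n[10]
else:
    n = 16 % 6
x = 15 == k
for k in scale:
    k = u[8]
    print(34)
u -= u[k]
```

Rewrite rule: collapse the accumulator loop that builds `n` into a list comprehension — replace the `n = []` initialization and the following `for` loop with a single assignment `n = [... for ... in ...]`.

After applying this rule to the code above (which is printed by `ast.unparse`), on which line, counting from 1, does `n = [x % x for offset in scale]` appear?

13

Transformed code:
for x in u:
    record(4)
    handle(36)
if 7 > k:
    log(x)
    scale -= x % x
else:
    scale = 22
for u in x:
    x = x[x] % (k * 34)
    x *= u
scale -= x > u
n = [x % x for offset in scale]
if u == k:
    x = n[10]
else:
    n = 16 % 6
x = 15 == k
for k in scale:
    k = u[8]
    print(34)
u -= u[k]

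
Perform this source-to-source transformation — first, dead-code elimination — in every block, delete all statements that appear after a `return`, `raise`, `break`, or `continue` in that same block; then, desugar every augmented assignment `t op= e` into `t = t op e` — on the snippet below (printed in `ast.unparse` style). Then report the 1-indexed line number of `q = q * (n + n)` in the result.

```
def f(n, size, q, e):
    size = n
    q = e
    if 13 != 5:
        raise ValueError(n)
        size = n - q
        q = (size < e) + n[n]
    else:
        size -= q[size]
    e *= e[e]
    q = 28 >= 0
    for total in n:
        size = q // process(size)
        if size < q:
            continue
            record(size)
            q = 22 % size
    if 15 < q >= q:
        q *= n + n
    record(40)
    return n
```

Transformed code:
def f(n, size, q, e):
    size = n
    q = e
    if 13 != 5:
        raise ValueError(n)
    else:
        size = size - q[size]
    e = e * e[e]
    q = 28 >= 0
    for total in n:
        size = q // process(size)
        if size < q:
            continue
    if 15 < q >= q:
        q = q * (n + n)
    record(40)
    return n

15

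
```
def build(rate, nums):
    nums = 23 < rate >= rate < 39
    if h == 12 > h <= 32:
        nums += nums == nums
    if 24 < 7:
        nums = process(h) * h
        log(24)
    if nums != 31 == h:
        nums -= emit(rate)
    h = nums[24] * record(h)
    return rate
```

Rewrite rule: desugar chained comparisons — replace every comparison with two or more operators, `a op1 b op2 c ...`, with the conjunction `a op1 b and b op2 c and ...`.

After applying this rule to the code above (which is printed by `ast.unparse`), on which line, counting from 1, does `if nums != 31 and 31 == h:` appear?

8

Transformed code:
def build(rate, nums):
    nums = 23 < rate and rate >= rate and (rate < 39)
    if h == 12 and 12 > h and (h <= 32):
        nums += nums == nums
    if 24 < 7:
        nums = process(h) * h
        log(24)
    if nums != 31 and 31 == h:
        nums -= emit(rate)
    h = nums[24] * record(h)
    return rate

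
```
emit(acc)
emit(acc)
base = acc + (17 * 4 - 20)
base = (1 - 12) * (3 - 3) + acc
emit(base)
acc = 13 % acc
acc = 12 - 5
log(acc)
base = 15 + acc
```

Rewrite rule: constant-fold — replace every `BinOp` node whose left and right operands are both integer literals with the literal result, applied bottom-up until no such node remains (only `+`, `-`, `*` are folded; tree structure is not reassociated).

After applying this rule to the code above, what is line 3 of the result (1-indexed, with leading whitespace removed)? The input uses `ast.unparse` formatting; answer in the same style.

base = acc + 48

Transformed code:
emit(acc)
emit(acc)
base = acc + 48
base = 0 + acc
emit(base)
acc = 13 % acc
acc = 7
log(acc)
base = 15 + acc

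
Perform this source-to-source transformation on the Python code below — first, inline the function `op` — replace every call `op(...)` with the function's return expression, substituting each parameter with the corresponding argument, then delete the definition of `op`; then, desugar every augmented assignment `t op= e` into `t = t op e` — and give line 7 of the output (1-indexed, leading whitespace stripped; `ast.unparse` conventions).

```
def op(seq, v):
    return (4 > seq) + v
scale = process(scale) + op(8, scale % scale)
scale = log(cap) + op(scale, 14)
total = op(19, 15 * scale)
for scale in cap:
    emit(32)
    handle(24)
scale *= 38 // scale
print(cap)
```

scale = scale * (38 // scale)

Transformed code:
scale = process(scale) + ((4 > 8) + scale % scale)
scale = log(cap) + ((4 > scale) + 14)
total = (4 > 19) + 15 * scale
for scale in cap:
    emit(32)
    handle(24)
scale = scale * (38 // scale)
print(cap)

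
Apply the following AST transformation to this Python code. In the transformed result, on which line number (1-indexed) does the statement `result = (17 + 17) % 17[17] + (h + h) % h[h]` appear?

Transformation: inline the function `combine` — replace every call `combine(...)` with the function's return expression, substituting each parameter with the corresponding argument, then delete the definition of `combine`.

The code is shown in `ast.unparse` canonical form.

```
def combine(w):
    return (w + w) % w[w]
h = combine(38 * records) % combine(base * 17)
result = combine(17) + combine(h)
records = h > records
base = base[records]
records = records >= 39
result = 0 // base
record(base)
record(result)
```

2

Transformed code:
h = (38 * records + 38 * records) % (38 * records)[38 * records] % ((base * 17 + base * 17) % (base * 17)[base * 17])
result = (17 + 17) % 17[17] + (h + h) % h[h]
records = h > records
base = base[records]
records = records >= 39
result = 0 // base
record(base)
record(result)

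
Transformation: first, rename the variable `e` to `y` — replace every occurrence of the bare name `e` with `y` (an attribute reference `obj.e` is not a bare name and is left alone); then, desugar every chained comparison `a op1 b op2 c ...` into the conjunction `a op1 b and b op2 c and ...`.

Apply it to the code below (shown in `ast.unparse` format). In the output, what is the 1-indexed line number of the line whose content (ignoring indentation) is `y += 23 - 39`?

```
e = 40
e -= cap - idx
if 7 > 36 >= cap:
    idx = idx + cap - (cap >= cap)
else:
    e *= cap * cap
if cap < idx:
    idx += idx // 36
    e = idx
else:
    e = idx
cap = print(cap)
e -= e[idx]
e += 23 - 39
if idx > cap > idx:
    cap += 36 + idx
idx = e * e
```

14

Transformed code:
y = 40
y -= cap - idx
if 7 > 36 and 36 >= cap:
    idx = idx + cap - (cap >= cap)
else:
    y *= cap * cap
if cap < idx:
    idx += idx // 36
    y = idx
else:
    y = idx
cap = print(cap)
y -= y[idx]
y += 23 - 39
if idx > cap and cap > idx:
    cap += 36 + idx
idx = y * y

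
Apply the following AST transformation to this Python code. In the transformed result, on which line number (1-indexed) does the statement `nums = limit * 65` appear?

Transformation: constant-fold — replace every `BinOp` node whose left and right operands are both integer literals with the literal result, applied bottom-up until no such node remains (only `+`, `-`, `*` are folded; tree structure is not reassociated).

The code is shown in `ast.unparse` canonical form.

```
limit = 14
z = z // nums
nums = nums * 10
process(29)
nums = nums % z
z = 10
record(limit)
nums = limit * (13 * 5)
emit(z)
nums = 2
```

Transformed code:
limit = 14
z = z // nums
nums = nums * 10
process(29)
nums = nums % z
z = 10
record(limit)
nums = limit * 65
emit(z)
nums = 2

8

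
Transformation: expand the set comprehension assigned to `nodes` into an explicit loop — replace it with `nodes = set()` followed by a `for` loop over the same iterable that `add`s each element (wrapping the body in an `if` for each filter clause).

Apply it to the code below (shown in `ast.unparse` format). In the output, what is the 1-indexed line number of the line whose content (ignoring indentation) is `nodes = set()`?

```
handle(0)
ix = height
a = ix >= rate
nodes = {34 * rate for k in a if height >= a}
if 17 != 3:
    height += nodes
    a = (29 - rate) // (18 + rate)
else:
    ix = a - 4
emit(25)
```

Transformed code:
handle(0)
ix = height
a = ix >= rate
nodes = set()
for k in a:
    if height >= a:
        nodes.add(34 * rate)
if 17 != 3:
    height += nodes
    a = (29 - rate) // (18 + rate)
else:
    ix = a - 4
emit(25)

4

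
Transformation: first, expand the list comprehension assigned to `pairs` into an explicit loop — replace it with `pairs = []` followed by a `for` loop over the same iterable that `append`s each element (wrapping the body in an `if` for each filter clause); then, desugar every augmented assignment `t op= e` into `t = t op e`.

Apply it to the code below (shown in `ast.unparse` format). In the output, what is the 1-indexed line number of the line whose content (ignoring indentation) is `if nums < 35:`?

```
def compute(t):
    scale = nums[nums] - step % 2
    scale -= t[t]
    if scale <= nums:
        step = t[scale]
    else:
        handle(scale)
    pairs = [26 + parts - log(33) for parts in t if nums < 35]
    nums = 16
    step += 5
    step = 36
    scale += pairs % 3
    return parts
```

10

Transformed code:
def compute(t):
    scale = nums[nums] - step % 2
    scale = scale - t[t]
    if scale <= nums:
        step = t[scale]
    else:
        handle(scale)
    pairs = []
    for parts in t:
        if nums < 35:
            pairs.append(26 + parts - log(33))
    nums = 16
    step = step + 5
    step = 36
    scale = scale + pairs % 3
    return parts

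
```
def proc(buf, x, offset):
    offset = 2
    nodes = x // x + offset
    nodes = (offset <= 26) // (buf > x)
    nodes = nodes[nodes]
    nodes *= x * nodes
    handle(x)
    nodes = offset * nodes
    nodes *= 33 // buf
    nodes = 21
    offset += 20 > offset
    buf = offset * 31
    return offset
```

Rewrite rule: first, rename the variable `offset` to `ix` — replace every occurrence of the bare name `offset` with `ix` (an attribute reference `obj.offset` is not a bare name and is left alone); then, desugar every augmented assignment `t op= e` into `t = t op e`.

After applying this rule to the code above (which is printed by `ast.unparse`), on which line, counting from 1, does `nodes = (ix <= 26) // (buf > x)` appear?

4

Transformed code:
def proc(buf, x, ix):
    ix = 2
    nodes = x // x + ix
    nodes = (ix <= 26) // (buf > x)
    nodes = nodes[nodes]
    nodes = nodes * (x * nodes)
    handle(x)
    nodes = ix * nodes
    nodes = nodes * (33 // buf)
    nodes = 21
    ix = ix + (20 > ix)
    buf = ix * 31
    return ix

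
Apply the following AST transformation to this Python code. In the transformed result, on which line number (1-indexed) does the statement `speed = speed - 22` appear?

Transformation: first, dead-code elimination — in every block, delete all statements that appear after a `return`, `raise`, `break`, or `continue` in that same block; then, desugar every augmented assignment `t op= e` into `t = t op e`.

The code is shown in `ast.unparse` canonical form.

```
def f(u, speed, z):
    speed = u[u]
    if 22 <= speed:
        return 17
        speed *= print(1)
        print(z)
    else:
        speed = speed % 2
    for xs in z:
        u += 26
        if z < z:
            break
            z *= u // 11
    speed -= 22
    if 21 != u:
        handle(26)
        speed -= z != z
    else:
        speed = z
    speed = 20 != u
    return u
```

Transformed code:
def f(u, speed, z):
    speed = u[u]
    if 22 <= speed:
        return 17
    else:
        speed = speed % 2
    for xs in z:
        u = u + 26
        if z < z:
            break
    speed = speed - 22
    if 21 != u:
        handle(26)
        speed = speed - (z != z)
    else:
        speed = z
    speed = 20 != u
    return u

11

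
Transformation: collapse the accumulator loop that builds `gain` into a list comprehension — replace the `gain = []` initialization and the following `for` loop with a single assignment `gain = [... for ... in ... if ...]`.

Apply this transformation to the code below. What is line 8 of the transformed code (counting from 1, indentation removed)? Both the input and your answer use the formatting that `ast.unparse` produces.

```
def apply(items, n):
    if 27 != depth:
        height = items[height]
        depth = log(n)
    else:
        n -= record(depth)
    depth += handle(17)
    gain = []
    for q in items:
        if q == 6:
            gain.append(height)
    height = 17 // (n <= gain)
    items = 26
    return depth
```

Transformed code:
def apply(items, n):
    if 27 != depth:
        height = items[height]
        depth = log(n)
    else:
        n -= record(depth)
    depth += handle(17)
    gain = [height for q in items if q == 6]
    height = 17 // (n <= gain)
    items = 26
    return depth

gain = [height for q in items if q == 6]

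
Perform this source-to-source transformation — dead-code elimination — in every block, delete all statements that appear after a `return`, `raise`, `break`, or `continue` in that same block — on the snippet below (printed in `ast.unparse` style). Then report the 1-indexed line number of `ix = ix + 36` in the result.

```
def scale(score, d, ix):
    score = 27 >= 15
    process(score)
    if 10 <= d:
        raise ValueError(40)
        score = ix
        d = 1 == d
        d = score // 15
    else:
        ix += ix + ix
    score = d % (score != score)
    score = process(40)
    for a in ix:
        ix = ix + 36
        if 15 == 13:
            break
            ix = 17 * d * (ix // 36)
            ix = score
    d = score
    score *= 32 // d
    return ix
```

Transformed code:
def scale(score, d, ix):
    score = 27 >= 15
    process(score)
    if 10 <= d:
        raise ValueError(40)
    else:
        ix += ix + ix
    score = d % (score != score)
    score = process(40)
    for a in ix:
        ix = ix + 36
        if 15 == 13:
            break
    d = score
    score *= 32 // d
    return ix

11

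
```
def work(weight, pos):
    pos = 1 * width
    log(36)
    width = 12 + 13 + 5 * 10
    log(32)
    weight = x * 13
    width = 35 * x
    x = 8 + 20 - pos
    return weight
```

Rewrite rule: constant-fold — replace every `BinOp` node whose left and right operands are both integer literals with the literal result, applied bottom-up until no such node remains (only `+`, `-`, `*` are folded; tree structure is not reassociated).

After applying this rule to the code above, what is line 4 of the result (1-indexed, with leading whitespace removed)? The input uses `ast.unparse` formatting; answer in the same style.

width = 75

Transformed code:
def work(weight, pos):
    pos = 1 * width
    log(36)
    width = 75
    log(32)
    weight = x * 13
    width = 35 * x
    x = 28 - pos
    return weight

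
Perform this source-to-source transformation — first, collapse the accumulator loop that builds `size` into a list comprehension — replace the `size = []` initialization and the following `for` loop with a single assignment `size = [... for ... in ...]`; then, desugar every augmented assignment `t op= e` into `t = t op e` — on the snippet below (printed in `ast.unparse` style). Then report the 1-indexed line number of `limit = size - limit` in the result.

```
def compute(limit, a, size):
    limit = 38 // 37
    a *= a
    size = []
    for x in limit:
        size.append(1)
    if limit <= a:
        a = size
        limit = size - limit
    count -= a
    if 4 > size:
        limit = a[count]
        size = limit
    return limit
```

7

Transformed code:
def compute(limit, a, size):
    limit = 38 // 37
    a = a * a
    size = [1 for x in limit]
    if limit <= a:
        a = size
        limit = size - limit
    count = count - a
    if 4 > size:
        limit = a[count]
        size = limit
    return limit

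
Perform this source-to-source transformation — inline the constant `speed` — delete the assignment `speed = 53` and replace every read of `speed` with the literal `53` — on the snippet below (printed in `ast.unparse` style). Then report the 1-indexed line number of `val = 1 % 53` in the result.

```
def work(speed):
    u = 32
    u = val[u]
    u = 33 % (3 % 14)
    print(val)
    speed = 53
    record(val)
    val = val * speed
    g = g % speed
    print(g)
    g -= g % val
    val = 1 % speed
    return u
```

11

Transformed code:
def work(speed):
    u = 32
    u = val[u]
    u = 33 % (3 % 14)
    print(val)
    record(val)
    val = val * 53
    g = g % 53
    print(g)
    g -= g % val
    val = 1 % 53
    return u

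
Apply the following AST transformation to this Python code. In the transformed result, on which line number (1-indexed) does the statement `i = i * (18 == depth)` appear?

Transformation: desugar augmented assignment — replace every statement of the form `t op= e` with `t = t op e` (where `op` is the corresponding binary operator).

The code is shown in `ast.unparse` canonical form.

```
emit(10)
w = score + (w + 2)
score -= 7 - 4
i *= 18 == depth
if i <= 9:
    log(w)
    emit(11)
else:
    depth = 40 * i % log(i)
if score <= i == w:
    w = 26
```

Transformed code:
emit(10)
w = score + (w + 2)
score = score - (7 - 4)
i = i * (18 == depth)
if i <= 9:
    log(w)
    emit(11)
else:
    depth = 40 * i % log(i)
if score <= i == w:
    w = 26

4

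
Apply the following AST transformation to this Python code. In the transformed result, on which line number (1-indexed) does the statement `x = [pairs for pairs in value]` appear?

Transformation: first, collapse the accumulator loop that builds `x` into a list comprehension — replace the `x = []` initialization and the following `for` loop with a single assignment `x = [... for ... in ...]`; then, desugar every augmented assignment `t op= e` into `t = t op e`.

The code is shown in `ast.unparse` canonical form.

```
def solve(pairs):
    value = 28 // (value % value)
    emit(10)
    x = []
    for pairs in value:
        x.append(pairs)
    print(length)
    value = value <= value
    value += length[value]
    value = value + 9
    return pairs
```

Transformed code:
def solve(pairs):
    value = 28 // (value % value)
    emit(10)
    x = [pairs for pairs in value]
    print(length)
    value = value <= value
    value = value + length[value]
    value = value + 9
    return pairs

4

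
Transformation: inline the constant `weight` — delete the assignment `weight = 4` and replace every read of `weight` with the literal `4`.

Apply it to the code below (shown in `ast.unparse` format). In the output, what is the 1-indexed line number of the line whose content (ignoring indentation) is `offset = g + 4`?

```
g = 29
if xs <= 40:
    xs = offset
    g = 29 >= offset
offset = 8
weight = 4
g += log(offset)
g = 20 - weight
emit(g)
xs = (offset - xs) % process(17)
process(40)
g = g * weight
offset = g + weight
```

Transformed code:
g = 29
if xs <= 40:
    xs = offset
    g = 29 >= offset
offset = 8
g += log(offset)
g = 20 - 4
emit(g)
xs = (offset - xs) % process(17)
process(40)
g = g * 4
offset = g + 4

12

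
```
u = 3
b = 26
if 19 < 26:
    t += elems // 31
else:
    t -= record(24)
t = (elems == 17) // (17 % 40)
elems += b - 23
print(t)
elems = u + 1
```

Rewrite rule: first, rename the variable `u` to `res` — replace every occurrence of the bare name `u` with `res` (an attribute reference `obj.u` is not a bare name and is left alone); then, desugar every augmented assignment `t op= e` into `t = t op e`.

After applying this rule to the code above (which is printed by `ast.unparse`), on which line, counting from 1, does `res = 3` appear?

Transformed code:
res = 3
b = 26
if 19 < 26:
    t = t + elems // 31
else:
    t = t - record(24)
t = (elems == 17) // (17 % 40)
elems = elems + (b - 23)
print(t)
elems = res + 1

1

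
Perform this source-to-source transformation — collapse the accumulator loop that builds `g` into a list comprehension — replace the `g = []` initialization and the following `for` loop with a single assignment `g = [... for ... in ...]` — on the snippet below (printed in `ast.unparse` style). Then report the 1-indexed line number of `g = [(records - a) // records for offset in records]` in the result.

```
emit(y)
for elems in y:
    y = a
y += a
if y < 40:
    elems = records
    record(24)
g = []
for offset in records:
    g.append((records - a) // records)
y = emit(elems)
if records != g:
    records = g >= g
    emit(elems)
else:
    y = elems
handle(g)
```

8

Transformed code:
emit(y)
for elems in y:
    y = a
y += a
if y < 40:
    elems = records
    record(24)
g = [(records - a) // records for offset in records]
y = emit(elems)
if records != g:
    records = g >= g
    emit(elems)
else:
    y = elems
handle(g)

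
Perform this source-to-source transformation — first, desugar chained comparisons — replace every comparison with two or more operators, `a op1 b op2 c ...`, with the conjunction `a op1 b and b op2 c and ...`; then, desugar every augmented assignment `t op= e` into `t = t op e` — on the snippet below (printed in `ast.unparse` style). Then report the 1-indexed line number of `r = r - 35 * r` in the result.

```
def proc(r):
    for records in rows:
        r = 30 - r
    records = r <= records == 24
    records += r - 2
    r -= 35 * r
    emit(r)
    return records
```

Transformed code:
def proc(r):
    for records in rows:
        r = 30 - r
    records = r <= records and records == 24
    records = records + (r - 2)
    r = r - 35 * r
    emit(r)
    return records

6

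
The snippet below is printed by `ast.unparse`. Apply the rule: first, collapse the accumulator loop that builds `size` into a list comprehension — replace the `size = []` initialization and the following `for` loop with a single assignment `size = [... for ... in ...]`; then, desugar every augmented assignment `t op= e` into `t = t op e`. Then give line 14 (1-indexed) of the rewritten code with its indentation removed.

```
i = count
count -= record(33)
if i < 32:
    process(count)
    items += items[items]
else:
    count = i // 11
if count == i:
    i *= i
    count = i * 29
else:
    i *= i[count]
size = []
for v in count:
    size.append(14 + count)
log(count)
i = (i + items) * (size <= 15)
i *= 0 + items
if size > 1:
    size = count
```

log(count)

Transformed code:
i = count
count = count - record(33)
if i < 32:
    process(count)
    items = items + items[items]
else:
    count = i // 11
if count == i:
    i = i * i
    count = i * 29
else:
    i = i * i[count]
size = [14 + count for v in count]
log(count)
i = (i + items) * (size <= 15)
i = i * (0 + items)
if size > 1:
    size = count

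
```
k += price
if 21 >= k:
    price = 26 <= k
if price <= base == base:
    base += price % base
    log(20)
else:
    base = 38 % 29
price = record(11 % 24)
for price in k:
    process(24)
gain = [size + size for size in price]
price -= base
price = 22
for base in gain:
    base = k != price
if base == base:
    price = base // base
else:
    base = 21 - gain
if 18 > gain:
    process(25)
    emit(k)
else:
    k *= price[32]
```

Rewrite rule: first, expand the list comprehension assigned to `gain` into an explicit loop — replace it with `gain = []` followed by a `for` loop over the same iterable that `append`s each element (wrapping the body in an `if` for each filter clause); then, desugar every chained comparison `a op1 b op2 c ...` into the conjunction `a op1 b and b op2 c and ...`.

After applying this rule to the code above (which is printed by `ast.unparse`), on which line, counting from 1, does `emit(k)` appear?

25

Transformed code:
k += price
if 21 >= k:
    price = 26 <= k
if price <= base and base == base:
    base += price % base
    log(20)
else:
    base = 38 % 29
price = record(11 % 24)
for price in k:
    process(24)
gain = []
for size in price:
    gain.append(size + size)
price -= base
price = 22
for base in gain:
    base = k != price
if base == base:
    price = base // base
else:
    base = 21 - gain
if 18 > gain:
    process(25)
    emit(k)
else:
    k *= price[32]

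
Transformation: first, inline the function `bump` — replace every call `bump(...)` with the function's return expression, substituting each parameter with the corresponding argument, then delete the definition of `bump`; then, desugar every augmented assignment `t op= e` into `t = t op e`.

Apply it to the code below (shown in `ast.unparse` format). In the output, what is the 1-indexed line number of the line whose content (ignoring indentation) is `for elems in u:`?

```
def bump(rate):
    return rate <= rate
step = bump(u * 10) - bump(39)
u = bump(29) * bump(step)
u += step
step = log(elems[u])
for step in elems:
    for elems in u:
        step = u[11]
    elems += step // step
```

6

Transformed code:
step = (u * 10 <= u * 10) - (39 <= 39)
u = (29 <= 29) * (step <= step)
u = u + step
step = log(elems[u])
for step in elems:
    for elems in u:
        step = u[11]
    elems = elems + step // step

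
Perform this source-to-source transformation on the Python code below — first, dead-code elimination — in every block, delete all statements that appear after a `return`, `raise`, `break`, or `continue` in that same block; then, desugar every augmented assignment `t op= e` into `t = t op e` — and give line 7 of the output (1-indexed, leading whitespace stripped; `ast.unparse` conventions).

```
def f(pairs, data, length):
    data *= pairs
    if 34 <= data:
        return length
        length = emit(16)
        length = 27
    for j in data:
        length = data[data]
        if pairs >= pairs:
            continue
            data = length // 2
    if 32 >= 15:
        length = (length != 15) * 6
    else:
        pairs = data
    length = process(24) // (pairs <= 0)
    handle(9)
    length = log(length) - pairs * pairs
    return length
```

if pairs >= pairs:

Transformed code:
def f(pairs, data, length):
    data = data * pairs
    if 34 <= data:
        return length
    for j in data:
        length = data[data]
        if pairs >= pairs:
            continue
    if 32 >= 15:
        length = (length != 15) * 6
    else:
        pairs = data
    length = process(24) // (pairs <= 0)
    handle(9)
    length = log(length) - pairs * pairs
    return length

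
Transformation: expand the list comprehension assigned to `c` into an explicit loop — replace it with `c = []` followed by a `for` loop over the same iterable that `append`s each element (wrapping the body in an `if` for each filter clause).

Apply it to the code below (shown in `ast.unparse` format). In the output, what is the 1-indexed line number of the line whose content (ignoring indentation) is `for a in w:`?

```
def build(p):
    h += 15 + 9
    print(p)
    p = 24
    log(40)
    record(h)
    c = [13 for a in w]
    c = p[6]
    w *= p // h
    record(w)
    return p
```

8

Transformed code:
def build(p):
    h += 15 + 9
    print(p)
    p = 24
    log(40)
    record(h)
    c = []
    for a in w:
        c.append(13)
    c = p[6]
    w *= p // h
    record(w)
    return p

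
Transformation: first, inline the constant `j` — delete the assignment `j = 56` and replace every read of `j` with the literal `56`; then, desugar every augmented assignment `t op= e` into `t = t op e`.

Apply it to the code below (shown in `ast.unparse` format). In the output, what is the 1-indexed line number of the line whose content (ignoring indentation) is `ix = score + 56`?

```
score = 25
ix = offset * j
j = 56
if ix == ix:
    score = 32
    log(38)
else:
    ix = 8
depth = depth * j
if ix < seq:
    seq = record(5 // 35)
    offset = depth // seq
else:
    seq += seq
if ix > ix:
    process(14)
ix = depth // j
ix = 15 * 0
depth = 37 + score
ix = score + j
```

Transformed code:
score = 25
ix = offset * 56
if ix == ix:
    score = 32
    log(38)
else:
    ix = 8
depth = depth * 56
if ix < seq:
    seq = record(5 // 35)
    offset = depth // seq
else:
    seq = seq + seq
if ix > ix:
    process(14)
ix = depth // 56
ix = 15 * 0
depth = 37 + score
ix = score + 56

19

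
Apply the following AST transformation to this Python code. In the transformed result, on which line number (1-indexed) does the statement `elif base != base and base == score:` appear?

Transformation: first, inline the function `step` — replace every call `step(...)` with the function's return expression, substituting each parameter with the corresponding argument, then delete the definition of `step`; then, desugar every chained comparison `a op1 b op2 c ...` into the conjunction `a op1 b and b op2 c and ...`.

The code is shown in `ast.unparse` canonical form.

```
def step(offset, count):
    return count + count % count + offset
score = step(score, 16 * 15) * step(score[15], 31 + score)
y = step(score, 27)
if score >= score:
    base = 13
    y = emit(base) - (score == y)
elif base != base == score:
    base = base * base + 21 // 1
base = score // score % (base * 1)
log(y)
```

6

Transformed code:
score = (16 * 15 + 16 * 15 % (16 * 15) + score) * (31 + score + (31 + score) % (31 + score) + score[15])
y = 27 + 27 % 27 + score
if score >= score:
    base = 13
    y = emit(base) - (score == y)
elif base != base and base == score:
    base = base * base + 21 // 1
base = score // score % (base * 1)
log(y)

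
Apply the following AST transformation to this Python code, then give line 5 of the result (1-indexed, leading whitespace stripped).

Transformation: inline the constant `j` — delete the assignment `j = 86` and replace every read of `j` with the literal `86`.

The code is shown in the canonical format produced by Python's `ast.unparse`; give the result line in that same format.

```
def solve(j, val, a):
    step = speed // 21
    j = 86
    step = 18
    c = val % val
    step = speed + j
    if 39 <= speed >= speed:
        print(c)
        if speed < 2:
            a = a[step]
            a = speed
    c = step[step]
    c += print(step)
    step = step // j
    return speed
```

step = speed + 86

Transformed code:
def solve(j, val, a):
    step = speed // 21
    step = 18
    c = val % val
    step = speed + 86
    if 39 <= speed >= speed:
        print(c)
        if speed < 2:
            a = a[step]
            a = speed
    c = step[step]
    c += print(step)
    step = step // 86
    return speed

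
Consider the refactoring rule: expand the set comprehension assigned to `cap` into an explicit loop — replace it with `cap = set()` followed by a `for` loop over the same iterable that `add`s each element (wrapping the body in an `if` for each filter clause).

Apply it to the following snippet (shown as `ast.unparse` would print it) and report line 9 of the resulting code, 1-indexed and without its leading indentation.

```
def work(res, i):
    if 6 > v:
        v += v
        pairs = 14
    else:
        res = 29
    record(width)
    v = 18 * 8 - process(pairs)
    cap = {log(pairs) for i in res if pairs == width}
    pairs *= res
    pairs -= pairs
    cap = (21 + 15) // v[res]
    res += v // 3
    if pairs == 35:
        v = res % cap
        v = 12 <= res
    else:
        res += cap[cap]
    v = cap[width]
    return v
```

Transformed code:
def work(res, i):
    if 6 > v:
        v += v
        pairs = 14
    else:
        res = 29
    record(width)
    v = 18 * 8 - process(pairs)
    cap = set()
    for i in res:
        if pairs == width:
            cap.add(log(pairs))
    pairs *= res
    pairs -= pairs
    cap = (21 + 15) // v[res]
    res += v // 3
    if pairs == 35:
        v = res % cap
        v = 12 <= res
    else:
        res += cap[cap]
    v = cap[width]
    return v

cap = set()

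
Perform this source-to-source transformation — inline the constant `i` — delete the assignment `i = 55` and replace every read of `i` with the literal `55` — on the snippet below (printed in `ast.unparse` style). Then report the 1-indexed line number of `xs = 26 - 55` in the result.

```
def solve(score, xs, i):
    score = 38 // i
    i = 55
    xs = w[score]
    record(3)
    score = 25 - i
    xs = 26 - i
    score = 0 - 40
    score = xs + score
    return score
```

Transformed code:
def solve(score, xs, i):
    score = 38 // 55
    xs = w[score]
    record(3)
    score = 25 - 55
    xs = 26 - 55
    score = 0 - 40
    score = xs + score
    return score

6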